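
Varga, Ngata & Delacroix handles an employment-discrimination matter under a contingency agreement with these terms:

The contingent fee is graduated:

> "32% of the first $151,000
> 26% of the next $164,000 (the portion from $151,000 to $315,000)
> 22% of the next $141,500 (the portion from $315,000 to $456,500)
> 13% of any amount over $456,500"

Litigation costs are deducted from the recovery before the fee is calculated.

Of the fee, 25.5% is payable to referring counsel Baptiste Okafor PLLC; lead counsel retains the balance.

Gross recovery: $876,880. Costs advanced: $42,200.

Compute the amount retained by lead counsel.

Fee base (net of costs): $876,880 − $42,200 = $834,680
First $151,000 at 32% = $48,320.00
Next $164,000 at 26% = $42,640.00
Next $141,500 at 22% = $31,130.00
Remaining $378,180 at 13% = $49,163.40
Fee: $48,320.00 + $42,640.00 + $31,130.00 + $49,163.40 = $171,253.40
Referral share: 25.5% of $171,253.40 = $43,669.62; lead counsel retains $171,253.40 − $43,669.62 = $127,583.78.

$127,583.78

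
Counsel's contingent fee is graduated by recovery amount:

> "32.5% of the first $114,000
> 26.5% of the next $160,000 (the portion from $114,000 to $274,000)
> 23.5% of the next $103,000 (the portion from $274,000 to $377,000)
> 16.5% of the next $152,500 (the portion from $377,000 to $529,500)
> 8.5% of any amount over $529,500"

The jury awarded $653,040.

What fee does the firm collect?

First $114,000 at 32.5% = $37,050.00
Next $160,000 at 26.5% = $42,400.00
Next $103,000 at 23.5% = $24,205.00
Next $152,500 at 16.5% = $25,162.50
Remaining $123,540 at 8.5% = $10,500.90
Fee: $37,050.00 + $42,400.00 + $24,205.00 + $25,162.50 + $10,500.90 = $139,318.40

$139,318.40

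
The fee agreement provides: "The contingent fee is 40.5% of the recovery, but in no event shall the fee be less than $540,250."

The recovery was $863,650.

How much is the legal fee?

$540,250.00

40.5% of $863,650 = $349,778.25
That is below the $540,250 minimum, so the minimum applies.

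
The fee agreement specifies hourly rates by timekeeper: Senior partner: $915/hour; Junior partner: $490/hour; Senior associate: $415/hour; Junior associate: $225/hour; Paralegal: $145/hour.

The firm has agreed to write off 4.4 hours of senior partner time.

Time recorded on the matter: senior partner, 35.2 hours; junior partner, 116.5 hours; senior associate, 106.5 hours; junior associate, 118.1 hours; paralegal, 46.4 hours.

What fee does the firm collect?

$162,765.00

Senior partner: 35.2 × $915 = $32,208.00
Junior partner: 116.5 × $490 = $57,085.00
Senior associate: 106.5 × $415 = $44,197.50
Junior associate: 118.1 × $225 = $26,572.50
Paralegal: 46.4 × $145 = $6,728.00
Subtotal: $166,791.00
Write-off: 4.4 × $915 = $4,026.00
Total: $166,791.00 − $4,026.00 = $162,765.00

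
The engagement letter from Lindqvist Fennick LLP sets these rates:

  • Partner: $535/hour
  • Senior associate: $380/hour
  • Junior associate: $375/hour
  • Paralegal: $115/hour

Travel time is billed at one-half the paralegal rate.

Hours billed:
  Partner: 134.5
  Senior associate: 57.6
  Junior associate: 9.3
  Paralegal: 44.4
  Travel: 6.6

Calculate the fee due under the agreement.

$102,818.50

Partner: 134.5 × $535 = $71,957.50
Senior associate: 57.6 × $380 = $21,888.00
Junior associate: 9.3 × $375 = $3,487.50
Paralegal: 44.4 × $115 = $5,106.00
Subtotal: $71,957.50 + $21,888.00 + $3,487.50 + $5,106.00 = $102,439.00
Travel: 6.6 × ($115 ÷ 2) = 6.6 × $57.50 = $379.50
Total: $102,439.00 + $379.50 = $102,818.50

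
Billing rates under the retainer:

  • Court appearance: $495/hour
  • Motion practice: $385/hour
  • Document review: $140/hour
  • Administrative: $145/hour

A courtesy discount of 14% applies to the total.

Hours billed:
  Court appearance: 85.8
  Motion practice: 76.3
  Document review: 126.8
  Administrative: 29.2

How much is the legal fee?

$80,695.95

Court appearance: 85.8 × $495 = $42,471.00
Motion practice: 76.3 × $385 = $29,375.50
Document review: 126.8 × $140 = $17,752.00
Administrative: 29.2 × $145 = $4,234.00
Subtotal: $93,832.50
Less 14% discount: −$13,136.55
Total: $93,832.50 − $13,136.55 = $80,695.95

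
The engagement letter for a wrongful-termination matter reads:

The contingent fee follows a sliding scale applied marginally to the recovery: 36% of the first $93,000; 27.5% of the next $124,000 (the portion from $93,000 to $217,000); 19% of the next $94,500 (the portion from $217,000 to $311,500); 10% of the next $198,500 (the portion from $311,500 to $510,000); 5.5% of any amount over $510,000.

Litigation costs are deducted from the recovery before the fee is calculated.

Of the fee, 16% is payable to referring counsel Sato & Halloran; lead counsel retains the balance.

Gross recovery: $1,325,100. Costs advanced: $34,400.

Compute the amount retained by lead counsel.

$124,591.74

Fee base (net of costs): $1,325,100 − $34,400 = $1,290,700
First $93,000 at 36% = $33,480.00
Next $124,000 at 27.5% = $34,100.00
Next $94,500 at 19% = $17,955.00
Next $198,500 at 10% = $19,850.00
Remaining $780,700 at 5.5% = $42,938.50
Fee: $33,480.00 + $34,100.00 + $17,955.00 + $19,850.00 + $42,938.50 = $148,323.50
Referral share: 16% of $148,323.50 = $23,731.76; lead counsel retains $148,323.50 − $23,731.76 = $124,591.74.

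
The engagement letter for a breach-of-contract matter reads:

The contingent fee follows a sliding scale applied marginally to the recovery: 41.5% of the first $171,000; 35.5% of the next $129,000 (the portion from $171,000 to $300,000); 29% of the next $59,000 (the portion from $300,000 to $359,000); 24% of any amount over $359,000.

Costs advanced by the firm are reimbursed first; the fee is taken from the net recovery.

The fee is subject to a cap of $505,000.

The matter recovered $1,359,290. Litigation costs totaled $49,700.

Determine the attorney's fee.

$362,011.60

Fee base (net of costs): $1,359,290 − $49,700 = $1,309,590
First $171,000 at 41.5% = $70,965.00
Next $129,000 at 35.5% = $45,795.00
Next $59,000 at 29% = $17,110.00
Remaining $950,590 at 24% = $228,141.60
Fee: $70,965.00 + $45,795.00 + $17,110.00 + $228,141.60 = $362,011.60
$362,011.60 is under the $505,000 cap.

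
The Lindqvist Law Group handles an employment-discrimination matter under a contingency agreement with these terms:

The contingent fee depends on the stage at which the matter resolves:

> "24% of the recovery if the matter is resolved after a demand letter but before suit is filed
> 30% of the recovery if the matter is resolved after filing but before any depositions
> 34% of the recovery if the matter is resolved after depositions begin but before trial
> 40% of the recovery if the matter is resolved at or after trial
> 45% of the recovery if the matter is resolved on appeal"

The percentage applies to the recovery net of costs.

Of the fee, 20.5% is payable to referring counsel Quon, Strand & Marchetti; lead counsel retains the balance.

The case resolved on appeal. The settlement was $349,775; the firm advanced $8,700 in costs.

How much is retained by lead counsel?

Fee base (net of costs): $349,775 − $8,700 = $341,075
The matter resolved on appeal, so the 45% rate applies.
$341,075 × 45% = $153,483.75
Referral share: 20.5% of $153,483.75 = $31,464.17; lead counsel retains $153,483.75 − $31,464.17 = $122,019.58.

$122,019.58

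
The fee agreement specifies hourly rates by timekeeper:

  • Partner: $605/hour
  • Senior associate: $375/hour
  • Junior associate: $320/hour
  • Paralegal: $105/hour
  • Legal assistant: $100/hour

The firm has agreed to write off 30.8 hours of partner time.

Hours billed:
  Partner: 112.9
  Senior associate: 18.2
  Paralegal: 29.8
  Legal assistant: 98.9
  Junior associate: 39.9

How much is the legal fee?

$82,282.50

Partner: 112.9 × $605 = $68,304.50
Senior associate: 18.2 × $375 = $6,825.00
Junior associate: 39.9 × $320 = $12,768.00
Paralegal: 29.8 × $105 = $3,129.00
Legal assistant: 98.9 × $100 = $9,890.00
Subtotal: $100,916.50
Write-off: 30.8 × $605 = $18,634.00
Total: $100,916.50 − $18,634.00 = $82,282.50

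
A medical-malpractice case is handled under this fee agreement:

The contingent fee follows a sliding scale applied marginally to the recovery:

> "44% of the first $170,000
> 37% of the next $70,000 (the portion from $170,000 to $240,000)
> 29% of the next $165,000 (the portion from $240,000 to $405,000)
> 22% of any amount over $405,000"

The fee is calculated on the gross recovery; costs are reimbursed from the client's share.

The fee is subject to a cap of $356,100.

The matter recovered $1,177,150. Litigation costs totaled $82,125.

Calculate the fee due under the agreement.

Fee base is the gross recovery, $1,177,150; costs are reimbursed separately.
First $170,000 at 44% = $74,800.00
Next $70,000 at 37% = $25,900.00
Next $165,000 at 29% = $47,850.00
Remaining $772,150 at 22% = $169,873.00
Fee: $74,800.00 + $25,900.00 + $47,850.00 + $169,873.00 = $318,423.00
$318,423.00 is under the $356,100 cap.

$318,423.00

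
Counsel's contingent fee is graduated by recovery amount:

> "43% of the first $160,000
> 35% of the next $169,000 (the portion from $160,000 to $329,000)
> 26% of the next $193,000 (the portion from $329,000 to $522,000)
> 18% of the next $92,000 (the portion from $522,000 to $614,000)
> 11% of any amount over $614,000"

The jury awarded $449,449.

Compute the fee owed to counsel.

First $160,000 at 43% = $68,800.00
Next $169,000 at 35% = $59,150.00
Remaining $120,449 at 26% = $31,316.74
Fee: $68,800.00 + $59,150.00 + $31,316.74 = $159,266.74

$159,266.74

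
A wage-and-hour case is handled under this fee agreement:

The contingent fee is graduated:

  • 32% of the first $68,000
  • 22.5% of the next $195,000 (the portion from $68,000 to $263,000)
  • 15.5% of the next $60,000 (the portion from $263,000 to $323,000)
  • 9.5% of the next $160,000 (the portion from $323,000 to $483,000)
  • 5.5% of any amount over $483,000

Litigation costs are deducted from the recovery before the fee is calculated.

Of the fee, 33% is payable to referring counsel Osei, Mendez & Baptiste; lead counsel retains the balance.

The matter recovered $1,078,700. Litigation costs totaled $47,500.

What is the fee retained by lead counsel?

Fee base (net of costs): $1,078,700 − $47,500 = $1,031,200
First $68,000 at 32% = $21,760.00
Next $195,000 at 22.5% = $43,875.00
Next $60,000 at 15.5% = $9,300.00
Next $160,000 at 9.5% = $15,200.00
Remaining $548,200 at 5.5% = $30,151.00
Fee: $21,760.00 + $43,875.00 + $9,300.00 + $15,200.00 + $30,151.00 = $120,286.00
Referral share: 33% of $120,286.00 = $39,694.38; lead counsel retains $120,286.00 − $39,694.38 = $80,591.62.

$80,591.62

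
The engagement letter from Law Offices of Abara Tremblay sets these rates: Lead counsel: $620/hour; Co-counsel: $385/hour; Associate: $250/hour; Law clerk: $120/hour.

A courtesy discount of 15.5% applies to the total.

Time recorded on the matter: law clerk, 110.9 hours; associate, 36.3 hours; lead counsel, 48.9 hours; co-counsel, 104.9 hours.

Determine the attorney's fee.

$78,658.94

Lead counsel: 48.9 × $620 = $30,318.00
Co-counsel: 104.9 × $385 = $40,386.50
Associate: 36.3 × $250 = $9,075.00
Law clerk: 110.9 × $120 = $13,308.00
Subtotal: $93,087.50
Less 15.5% discount: −$14,428.56
Total: $93,087.50 − $14,428.56 = $78,658.94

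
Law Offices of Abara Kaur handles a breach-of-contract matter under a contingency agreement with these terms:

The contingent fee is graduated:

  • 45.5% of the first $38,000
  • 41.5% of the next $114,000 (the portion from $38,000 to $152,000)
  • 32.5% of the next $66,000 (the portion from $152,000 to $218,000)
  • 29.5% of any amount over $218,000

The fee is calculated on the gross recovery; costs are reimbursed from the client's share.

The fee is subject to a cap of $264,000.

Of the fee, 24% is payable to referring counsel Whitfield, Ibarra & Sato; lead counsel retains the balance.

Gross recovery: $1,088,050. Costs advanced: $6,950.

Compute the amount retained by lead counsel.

$200,640.00

Fee base is the gross recovery, $1,088,050; costs are reimbursed separately.
First $38,000 at 45.5% = $17,290.00
Next $114,000 at 41.5% = $47,310.00
Next $66,000 at 32.5% = $21,450.00
Remaining $870,050 at 29.5% = $256,664.75
Fee: $17,290.00 + $47,310.00 + $21,450.00 + $256,664.75 = $342,714.75
$342,714.75 exceeds the $264,000 cap, so the fee is capped at $264,000.00.
Referral share: 24% of $264,000.00 = $63,360.00; lead counsel retains $264,000.00 − $63,360.00 = $200,640.00.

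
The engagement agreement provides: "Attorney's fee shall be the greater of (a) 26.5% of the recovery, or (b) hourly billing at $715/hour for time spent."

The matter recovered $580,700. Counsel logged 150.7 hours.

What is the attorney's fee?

$153,885.50

(a) 26.5% of $580,700 = $153,885.50
(b) 150.7 × $715 = $107,750.50
The greater is (a): $153,885.50.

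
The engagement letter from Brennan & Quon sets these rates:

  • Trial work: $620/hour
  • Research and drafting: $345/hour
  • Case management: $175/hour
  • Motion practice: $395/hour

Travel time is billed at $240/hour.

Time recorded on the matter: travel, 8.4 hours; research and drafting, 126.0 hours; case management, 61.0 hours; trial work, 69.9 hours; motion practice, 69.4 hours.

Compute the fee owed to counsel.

Trial work: 69.9 × $620 = $43,338.00
Research and drafting: 126.0 × $345 = $43,470.00
Case management: 61.0 × $175 = $10,675.00
Motion practice: 69.4 × $395 = $27,413.00
Subtotal: $43,338.00 + $43,470.00 + $10,675.00 + $27,413.00 = $124,896.00
Travel: 8.4 × $240 = $2,016.00
Total: $124,896.00 + $2,016.00 = $126,912.00

$126,912.00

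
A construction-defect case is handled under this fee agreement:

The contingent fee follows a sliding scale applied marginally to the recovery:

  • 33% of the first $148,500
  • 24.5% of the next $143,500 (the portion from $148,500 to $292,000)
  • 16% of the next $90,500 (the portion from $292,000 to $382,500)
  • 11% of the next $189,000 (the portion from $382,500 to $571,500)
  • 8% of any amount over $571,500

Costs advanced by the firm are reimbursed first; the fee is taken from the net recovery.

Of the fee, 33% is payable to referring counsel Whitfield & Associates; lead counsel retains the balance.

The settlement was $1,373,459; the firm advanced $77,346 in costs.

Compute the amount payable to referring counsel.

$58,542.51

Fee base (net of costs): $1,373,459 − $77,346 = $1,296,113
First $148,500 at 33% = $49,005.00
Next $143,500 at 24.5% = $35,157.50
Next $90,500 at 16% = $14,480.00
Next $189,000 at 11% = $20,790.00
Remaining $724,613 at 8% = $57,969.04
Fee: $49,005.00 + $35,157.50 + $14,480.00 + $20,790.00 + $57,969.04 = $177,401.54
Referral share: 33% of $177,401.54 = $58,542.51; lead counsel retains $177,401.54 − $58,542.51 = $118,859.03.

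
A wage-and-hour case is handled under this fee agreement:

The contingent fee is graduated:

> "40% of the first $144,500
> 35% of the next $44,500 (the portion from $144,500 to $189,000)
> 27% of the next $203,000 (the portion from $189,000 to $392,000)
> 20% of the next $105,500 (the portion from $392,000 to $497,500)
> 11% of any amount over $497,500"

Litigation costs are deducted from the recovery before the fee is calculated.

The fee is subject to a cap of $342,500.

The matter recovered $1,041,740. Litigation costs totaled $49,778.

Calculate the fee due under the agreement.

$203,675.82

Fee base (net of costs): $1,041,740 − $49,778 = $991,962
First $144,500 at 40% = $57,800.00
Next $44,500 at 35% = $15,575.00
Next $203,000 at 27% = $54,810.00
Next $105,500 at 20% = $21,100.00
Remaining $494,462 at 11% = $54,390.82
Fee: $57,800.00 + $15,575.00 + $54,810.00 + $21,100.00 + $54,390.82 = $203,675.82
$203,675.82 is under the $342,500 cap.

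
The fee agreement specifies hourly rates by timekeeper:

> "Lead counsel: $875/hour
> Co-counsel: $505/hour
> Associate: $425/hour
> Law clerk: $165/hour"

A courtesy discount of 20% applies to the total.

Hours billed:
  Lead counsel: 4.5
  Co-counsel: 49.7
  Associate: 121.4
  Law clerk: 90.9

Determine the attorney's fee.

$76,503.60

Lead counsel: 4.5 × $875 = $3,937.50
Co-counsel: 49.7 × $505 = $25,098.50
Associate: 121.4 × $425 = $51,595.00
Law clerk: 90.9 × $165 = $14,998.50
Subtotal: $95,629.50
Less 20% discount: −$19,125.90
Total: $95,629.50 − $19,125.90 = $76,503.60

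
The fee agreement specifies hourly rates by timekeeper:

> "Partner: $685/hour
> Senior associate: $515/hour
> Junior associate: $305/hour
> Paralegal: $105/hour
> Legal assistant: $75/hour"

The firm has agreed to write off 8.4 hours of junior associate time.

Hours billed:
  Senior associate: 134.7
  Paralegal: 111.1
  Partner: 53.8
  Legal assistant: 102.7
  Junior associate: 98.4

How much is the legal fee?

$153,041.50

Partner: 53.8 × $685 = $36,853.00
Senior associate: 134.7 × $515 = $69,370.50
Junior associate: 98.4 × $305 = $30,012.00
Paralegal: 111.1 × $105 = $11,665.50
Legal assistant: 102.7 × $75 = $7,702.50
Subtotal: $155,603.50
Write-off: 8.4 × $305 = $2,562.00
Total: $155,603.50 − $2,562.00 = $153,041.50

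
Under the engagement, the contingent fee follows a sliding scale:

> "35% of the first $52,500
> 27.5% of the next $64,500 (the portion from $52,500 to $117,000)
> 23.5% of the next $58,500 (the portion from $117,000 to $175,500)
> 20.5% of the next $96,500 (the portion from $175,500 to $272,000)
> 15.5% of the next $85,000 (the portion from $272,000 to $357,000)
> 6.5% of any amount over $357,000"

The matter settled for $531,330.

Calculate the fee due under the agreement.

$94,148.95

First $52,500 at 35% = $18,375.00
Next $64,500 at 27.5% = $17,737.50
Next $58,500 at 23.5% = $13,747.50
Next $96,500 at 20.5% = $19,782.50
Next $85,000 at 15.5% = $13,175.00
Remaining $174,330 at 6.5% = $11,331.45
Fee: $18,375.00 + $17,737.50 + $13,747.50 + $19,782.50 + $13,175.00 + $11,331.45 = $94,148.95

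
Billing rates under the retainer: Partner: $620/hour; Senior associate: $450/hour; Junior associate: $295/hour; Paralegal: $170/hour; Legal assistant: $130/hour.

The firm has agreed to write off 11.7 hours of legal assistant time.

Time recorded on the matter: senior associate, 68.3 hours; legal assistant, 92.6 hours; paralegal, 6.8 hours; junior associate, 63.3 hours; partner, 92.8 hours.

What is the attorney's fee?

Partner: 92.8 × $620 = $57,536.00
Senior associate: 68.3 × $450 = $30,735.00
Junior associate: 63.3 × $295 = $18,673.50
Paralegal: 6.8 × $170 = $1,156.00
Legal assistant: 92.6 × $130 = $12,038.00
Subtotal: $120,138.50
Write-off: 11.7 × $130 = $1,521.00
Total: $120,138.50 − $1,521.00 = $118,617.50

$118,617.50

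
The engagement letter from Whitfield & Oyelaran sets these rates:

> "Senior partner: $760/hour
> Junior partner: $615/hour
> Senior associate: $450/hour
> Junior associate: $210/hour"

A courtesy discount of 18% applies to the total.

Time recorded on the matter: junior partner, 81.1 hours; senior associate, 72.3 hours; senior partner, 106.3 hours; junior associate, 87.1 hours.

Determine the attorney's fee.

$148,822.21

Senior partner: 106.3 × $760 = $80,788.00
Junior partner: 81.1 × $615 = $49,876.50
Senior associate: 72.3 × $450 = $32,535.00
Junior associate: 87.1 × $210 = $18,291.00
Subtotal: $181,490.50
Less 18% discount: −$32,668.29
Total: $181,490.50 − $32,668.29 = $148,822.21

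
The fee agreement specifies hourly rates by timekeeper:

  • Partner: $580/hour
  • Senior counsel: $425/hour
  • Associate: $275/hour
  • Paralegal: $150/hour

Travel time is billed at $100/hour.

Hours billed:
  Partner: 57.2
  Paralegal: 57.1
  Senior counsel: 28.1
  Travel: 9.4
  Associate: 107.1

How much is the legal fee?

Partner: 57.2 × $580 = $33,176.00
Senior counsel: 28.1 × $425 = $11,942.50
Associate: 107.1 × $275 = $29,452.50
Paralegal: 57.1 × $150 = $8,565.00
Subtotal: $33,176.00 + $11,942.50 + $29,452.50 + $8,565.00 = $83,136.00
Travel: 9.4 × $100 = $940.00
Total: $83,136.00 + $940.00 = $84,076.00

$84,076.00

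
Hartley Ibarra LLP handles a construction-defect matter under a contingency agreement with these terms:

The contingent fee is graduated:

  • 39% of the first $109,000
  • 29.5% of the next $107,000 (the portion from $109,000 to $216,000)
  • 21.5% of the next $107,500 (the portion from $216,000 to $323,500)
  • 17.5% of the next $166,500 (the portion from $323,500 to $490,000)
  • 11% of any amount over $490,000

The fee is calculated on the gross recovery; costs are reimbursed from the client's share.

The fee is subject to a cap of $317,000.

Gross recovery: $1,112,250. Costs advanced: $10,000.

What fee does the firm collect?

$194,772.50

Fee base is the gross recovery, $1,112,250; costs are reimbursed separately.
First $109,000 at 39% = $42,510.00
Next $107,000 at 29.5% = $31,565.00
Next $107,500 at 21.5% = $23,112.50
Next $166,500 at 17.5% = $29,137.50
Remaining $622,250 at 11% = $68,447.50
Fee: $42,510.00 + $31,565.00 + $23,112.50 + $29,137.50 + $68,447.50 = $194,772.50
$194,772.50 is under the $317,000 cap.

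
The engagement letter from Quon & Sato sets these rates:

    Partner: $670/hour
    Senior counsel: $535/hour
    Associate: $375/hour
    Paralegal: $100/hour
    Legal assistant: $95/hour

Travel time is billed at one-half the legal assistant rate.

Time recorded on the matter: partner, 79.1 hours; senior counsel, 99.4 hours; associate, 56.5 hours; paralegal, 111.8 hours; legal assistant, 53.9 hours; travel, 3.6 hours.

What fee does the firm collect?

$143,835.00

Partner: 79.1 × $670 = $52,997.00
Senior counsel: 99.4 × $535 = $53,179.00
Associate: 56.5 × $375 = $21,187.50
Paralegal: 111.8 × $100 = $11,180.00
Legal assistant: 53.9 × $95 = $5,120.50
Subtotal: $52,997.00 + $53,179.00 + $21,187.50 + $11,180.00 + $5,120.50 = $143,664.00
Travel: 3.6 × ($95 ÷ 2) = 3.6 × $47.50 = $171.00
Total: $143,664.00 + $171.00 = $143,835.00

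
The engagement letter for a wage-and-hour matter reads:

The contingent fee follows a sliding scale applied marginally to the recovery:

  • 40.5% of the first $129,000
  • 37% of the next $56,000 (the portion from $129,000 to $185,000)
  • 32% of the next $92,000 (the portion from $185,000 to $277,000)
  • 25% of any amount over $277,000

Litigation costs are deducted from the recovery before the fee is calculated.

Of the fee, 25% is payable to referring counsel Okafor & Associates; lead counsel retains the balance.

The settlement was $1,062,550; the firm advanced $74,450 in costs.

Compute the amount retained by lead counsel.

Fee base (net of costs): $1,062,550 − $74,450 = $988,100
First $129,000 at 40.5% = $52,245.00
Next $56,000 at 37% = $20,720.00
Next $92,000 at 32% = $29,440.00
Remaining $711,100 at 25% = $177,775.00
Fee: $52,245.00 + $20,720.00 + $29,440.00 + $177,775.00 = $280,180.00
Referral share: 25% of $280,180.00 = $70,045.00; lead counsel retains $280,180.00 − $70,045.00 = $210,135.00.

$210,135.00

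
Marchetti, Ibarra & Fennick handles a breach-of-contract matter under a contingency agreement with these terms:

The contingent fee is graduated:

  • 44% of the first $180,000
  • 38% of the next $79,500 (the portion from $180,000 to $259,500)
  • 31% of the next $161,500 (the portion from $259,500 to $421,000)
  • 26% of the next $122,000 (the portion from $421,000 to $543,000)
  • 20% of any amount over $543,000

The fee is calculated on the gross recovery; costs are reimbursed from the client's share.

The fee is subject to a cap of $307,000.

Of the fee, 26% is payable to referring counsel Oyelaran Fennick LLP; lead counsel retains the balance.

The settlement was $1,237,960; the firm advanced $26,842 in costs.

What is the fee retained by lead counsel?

$227,180.00

Fee base is the gross recovery, $1,237,960; costs are reimbursed separately.
First $180,000 at 44% = $79,200.00
Next $79,500 at 38% = $30,210.00
Next $161,500 at 31% = $50,065.00
Next $122,000 at 26% = $31,720.00
Remaining $694,960 at 20% = $138,992.00
Fee: $79,200.00 + $30,210.00 + $50,065.00 + $31,720.00 + $138,992.00 = $330,187.00
$330,187.00 exceeds the $307,000 cap, so the fee is capped at $307,000.00.
Referral share: 26% of $307,000.00 = $79,820.00; lead counsel retains $307,000.00 − $79,820.00 = $227,180.00.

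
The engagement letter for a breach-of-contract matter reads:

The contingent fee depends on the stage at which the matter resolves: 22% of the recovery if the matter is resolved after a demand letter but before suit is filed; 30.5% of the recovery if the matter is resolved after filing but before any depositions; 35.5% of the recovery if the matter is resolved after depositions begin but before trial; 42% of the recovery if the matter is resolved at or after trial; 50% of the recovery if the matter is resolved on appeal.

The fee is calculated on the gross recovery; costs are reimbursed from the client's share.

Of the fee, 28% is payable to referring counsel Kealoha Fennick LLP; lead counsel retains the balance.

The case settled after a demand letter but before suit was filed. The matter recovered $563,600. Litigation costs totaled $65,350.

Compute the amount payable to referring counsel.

Fee base is the gross recovery, $563,600; costs are reimbursed separately.
The matter settled after a demand letter but before suit was filed, so the 22% rate applies.
$563,600 × 22% = $123,992.00
Referral share: 28% of $123,992.00 = $34,717.76; lead counsel retains $123,992.00 − $34,717.76 = $89,274.24.

$34,717.76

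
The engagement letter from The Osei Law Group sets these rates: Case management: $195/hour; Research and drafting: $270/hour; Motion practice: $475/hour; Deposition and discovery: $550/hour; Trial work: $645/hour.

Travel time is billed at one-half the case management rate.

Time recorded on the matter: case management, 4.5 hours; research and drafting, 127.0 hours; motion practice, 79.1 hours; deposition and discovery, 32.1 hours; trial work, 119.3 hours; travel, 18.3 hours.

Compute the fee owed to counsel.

$169,127.75

Case management: 4.5 × $195 = $877.50
Research and drafting: 127.0 × $270 = $34,290.00
Motion practice: 79.1 × $475 = $37,572.50
Deposition and discovery: 32.1 × $550 = $17,655.00
Trial work: 119.3 × $645 = $76,948.50
Subtotal: $877.50 + $34,290.00 + $37,572.50 + $17,655.00 + $76,948.50 = $167,343.50
Travel: 18.3 × ($195 ÷ 2) = 18.3 × $97.50 = $1,784.25
Total: $167,343.50 + $1,784.25 = $169,127.75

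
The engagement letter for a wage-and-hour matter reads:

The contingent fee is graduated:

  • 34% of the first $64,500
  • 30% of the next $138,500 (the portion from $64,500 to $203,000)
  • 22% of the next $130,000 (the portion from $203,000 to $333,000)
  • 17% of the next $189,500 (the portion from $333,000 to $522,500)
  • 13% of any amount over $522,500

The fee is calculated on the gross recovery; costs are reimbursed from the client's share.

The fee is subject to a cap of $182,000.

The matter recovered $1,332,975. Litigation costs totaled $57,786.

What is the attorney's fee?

Fee base is the gross recovery, $1,332,975; costs are reimbursed separately.
First $64,500 at 34% = $21,930.00
Next $138,500 at 30% = $41,550.00
Next $130,000 at 22% = $28,600.00
Next $189,500 at 17% = $32,215.00
Remaining $810,475 at 13% = $105,361.75
Fee: $21,930.00 + $41,550.00 + $28,600.00 + $32,215.00 + $105,361.75 = $229,656.75
$229,656.75 exceeds the $182,000 cap, so the fee is capped at $182,000.00.

$182,000.00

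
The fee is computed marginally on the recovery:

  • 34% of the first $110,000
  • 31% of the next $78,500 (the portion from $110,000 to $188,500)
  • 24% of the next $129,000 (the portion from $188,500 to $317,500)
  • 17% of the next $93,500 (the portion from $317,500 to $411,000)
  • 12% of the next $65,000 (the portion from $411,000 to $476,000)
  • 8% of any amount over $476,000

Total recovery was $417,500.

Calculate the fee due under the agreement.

$109,370.00

First $110,000 at 34% = $37,400.00
Next $78,500 at 31% = $24,335.00
Next $129,000 at 24% = $30,960.00
Next $93,500 at 17% = $15,895.00
Remaining $6,500 at 12% = $780.00
Fee: $37,400.00 + $24,335.00 + $30,960.00 + $15,895.00 + $780.00 = $109,370.00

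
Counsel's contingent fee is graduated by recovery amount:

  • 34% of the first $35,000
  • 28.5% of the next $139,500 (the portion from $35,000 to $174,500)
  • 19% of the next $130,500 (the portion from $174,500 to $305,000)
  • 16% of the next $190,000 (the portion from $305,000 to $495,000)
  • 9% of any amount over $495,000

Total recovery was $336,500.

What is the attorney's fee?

$81,492.50

First $35,000 at 34% = $11,900.00
Next $139,500 at 28.5% = $39,757.50
Next $130,500 at 19% = $24,795.00
Remaining $31,500 at 16% = $5,040.00
Fee: $11,900.00 + $39,757.50 + $24,795.00 + $5,040.00 = $81,492.50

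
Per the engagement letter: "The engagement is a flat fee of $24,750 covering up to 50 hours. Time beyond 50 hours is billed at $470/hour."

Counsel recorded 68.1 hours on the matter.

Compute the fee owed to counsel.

Flat fee: $24,750.00
Excess hours: 68.1 − 50 = 18.1
Overrun: 18.1 × $470 = $8,507.00
Total: $24,750.00 + $8,507.00 = $33,257.00

$33,257.00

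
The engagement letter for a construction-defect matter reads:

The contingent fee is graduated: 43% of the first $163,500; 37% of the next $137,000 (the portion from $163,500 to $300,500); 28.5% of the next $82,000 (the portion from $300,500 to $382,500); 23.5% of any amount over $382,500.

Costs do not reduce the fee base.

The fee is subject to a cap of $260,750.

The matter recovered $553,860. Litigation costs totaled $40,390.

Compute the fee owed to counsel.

$184,634.60

Fee base is the gross recovery, $553,860; costs are reimbursed separately.
First $163,500 at 43% = $70,305.00
Next $137,000 at 37% = $50,690.00
Next $82,000 at 28.5% = $23,370.00
Remaining $171,360 at 23.5% = $40,269.60
Fee: $70,305.00 + $50,690.00 + $23,370.00 + $40,269.60 = $184,634.60
$184,634.60 is under the $260,750 cap.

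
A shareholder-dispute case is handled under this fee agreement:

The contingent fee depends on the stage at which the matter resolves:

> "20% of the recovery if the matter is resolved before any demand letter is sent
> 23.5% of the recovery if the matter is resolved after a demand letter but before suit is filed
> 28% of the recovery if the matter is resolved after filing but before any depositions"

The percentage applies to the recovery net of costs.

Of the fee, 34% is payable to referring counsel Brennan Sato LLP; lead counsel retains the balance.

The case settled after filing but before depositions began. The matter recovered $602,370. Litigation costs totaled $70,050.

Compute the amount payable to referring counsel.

Fee base (net of costs): $602,370 − $70,050 = $532,320
The matter settled after filing but before depositions began, so the 28% rate applies.
$532,320 × 28% = $149,049.60
Referral share: 34% of $149,049.60 = $50,676.86; lead counsel retains $149,049.60 − $50,676.86 = $98,372.74.

$50,676.86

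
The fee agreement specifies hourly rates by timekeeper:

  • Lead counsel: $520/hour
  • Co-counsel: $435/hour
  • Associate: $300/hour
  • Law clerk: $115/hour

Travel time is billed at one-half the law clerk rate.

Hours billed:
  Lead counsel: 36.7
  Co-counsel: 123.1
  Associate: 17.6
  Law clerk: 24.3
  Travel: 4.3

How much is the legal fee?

$80,954.25

Lead counsel: 36.7 × $520 = $19,084.00
Co-counsel: 123.1 × $435 = $53,548.50
Associate: 17.6 × $300 = $5,280.00
Law clerk: 24.3 × $115 = $2,794.50
Subtotal: $19,084.00 + $53,548.50 + $5,280.00 + $2,794.50 = $80,707.00
Travel: 4.3 × ($115 ÷ 2) = 4.3 × $57.50 = $247.25
Total: $80,707.00 + $247.25 = $80,954.25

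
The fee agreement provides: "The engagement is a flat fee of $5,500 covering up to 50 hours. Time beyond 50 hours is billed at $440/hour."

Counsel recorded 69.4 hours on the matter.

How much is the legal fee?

Flat fee: $5,500.00
Excess hours: 69.4 − 50 = 19.4
Overrun: 19.4 × $440 = $8,536.00
Total: $5,500.00 + $8,536.00 = $14,036.00

$14,036.00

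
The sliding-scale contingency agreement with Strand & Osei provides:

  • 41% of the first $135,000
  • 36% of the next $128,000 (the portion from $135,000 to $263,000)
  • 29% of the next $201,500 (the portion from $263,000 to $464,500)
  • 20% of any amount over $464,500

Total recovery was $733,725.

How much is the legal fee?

$213,710.00

First $135,000 at 41% = $55,350.00
Next $128,000 at 36% = $46,080.00
Next $201,500 at 29% = $58,435.00
Remaining $269,225 at 20% = $53,845.00
Fee: $55,350.00 + $46,080.00 + $58,435.00 + $53,845.00 = $213,710.00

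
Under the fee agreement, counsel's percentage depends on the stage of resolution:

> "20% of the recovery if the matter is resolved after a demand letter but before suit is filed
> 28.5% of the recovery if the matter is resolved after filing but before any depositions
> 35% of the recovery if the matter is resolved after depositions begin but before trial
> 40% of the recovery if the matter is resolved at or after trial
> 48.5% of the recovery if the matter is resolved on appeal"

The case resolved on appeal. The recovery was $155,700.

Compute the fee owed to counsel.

The matter resolved on appeal, so the 48.5% rate applies.
$155,700 × 48.5% = $75,514.50

$75,514.50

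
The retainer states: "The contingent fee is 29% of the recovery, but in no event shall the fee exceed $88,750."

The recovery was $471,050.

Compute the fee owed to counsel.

29% of $471,050 = $136,604.50
That exceeds the $88,750 cap, so the fee is capped at $88,750.

$88,750.00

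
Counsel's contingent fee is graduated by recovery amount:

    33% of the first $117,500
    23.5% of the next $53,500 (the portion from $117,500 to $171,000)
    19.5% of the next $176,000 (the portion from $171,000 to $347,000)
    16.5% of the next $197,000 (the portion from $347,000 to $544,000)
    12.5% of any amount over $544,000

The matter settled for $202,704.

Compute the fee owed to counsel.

$57,529.78

First $117,500 at 33% = $38,775.00
Next $53,500 at 23.5% = $12,572.50
Remaining $31,704 at 19.5% = $6,182.28
Fee: $38,775.00 + $12,572.50 + $6,182.28 = $57,529.78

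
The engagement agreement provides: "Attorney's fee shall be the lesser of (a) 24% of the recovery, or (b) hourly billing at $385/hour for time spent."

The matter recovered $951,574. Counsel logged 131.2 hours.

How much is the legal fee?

(a) 24% of $951,574 = $228,377.76
(b) 131.2 × $385 = $50,512.00
The lesser is (b): $50,512.00.

$50,512.00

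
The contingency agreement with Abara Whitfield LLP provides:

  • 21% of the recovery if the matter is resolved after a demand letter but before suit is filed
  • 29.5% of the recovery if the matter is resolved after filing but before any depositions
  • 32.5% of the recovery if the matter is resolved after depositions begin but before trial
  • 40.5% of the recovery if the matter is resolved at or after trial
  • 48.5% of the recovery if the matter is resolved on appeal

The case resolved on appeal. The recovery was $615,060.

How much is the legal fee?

The matter resolved on appeal, so the 48.5% rate applies.
$615,060 × 48.5% = $298,304.10

$298,304.10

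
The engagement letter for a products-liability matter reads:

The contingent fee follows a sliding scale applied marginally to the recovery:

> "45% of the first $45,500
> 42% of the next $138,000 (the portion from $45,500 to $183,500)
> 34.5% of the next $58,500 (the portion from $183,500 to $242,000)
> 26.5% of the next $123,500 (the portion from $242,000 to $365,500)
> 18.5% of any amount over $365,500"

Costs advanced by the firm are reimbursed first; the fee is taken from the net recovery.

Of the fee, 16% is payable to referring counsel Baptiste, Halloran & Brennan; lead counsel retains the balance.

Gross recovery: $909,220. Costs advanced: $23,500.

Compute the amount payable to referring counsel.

Fee base (net of costs): $909,220 − $23,500 = $885,720
First $45,500 at 45% = $20,475.00
Next $138,000 at 42% = $57,960.00
Next $58,500 at 34.5% = $20,182.50
Next $123,500 at 26.5% = $32,727.50
Remaining $520,220 at 18.5% = $96,240.70
Fee: $20,475.00 + $57,960.00 + $20,182.50 + $32,727.50 + $96,240.70 = $227,585.70
Referral share: 16% of $227,585.70 = $36,413.71; lead counsel retains $227,585.70 − $36,413.71 = $191,171.99.

$36,413.71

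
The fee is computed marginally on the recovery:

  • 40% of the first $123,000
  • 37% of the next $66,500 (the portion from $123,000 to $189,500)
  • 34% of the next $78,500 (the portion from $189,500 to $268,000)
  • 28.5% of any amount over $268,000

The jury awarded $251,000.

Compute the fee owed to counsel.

First $123,000 at 40% = $49,200.00
Next $66,500 at 37% = $24,605.00
Remaining $61,500 at 34% = $20,910.00
Fee: $49,200.00 + $24,605.00 + $20,910.00 = $94,715.00

$94,715.00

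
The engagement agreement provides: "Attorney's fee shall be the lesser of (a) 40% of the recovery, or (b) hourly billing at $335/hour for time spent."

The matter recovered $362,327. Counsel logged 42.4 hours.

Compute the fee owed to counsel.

(a) 40% of $362,327 = $144,930.80
(b) 42.4 × $335 = $14,204.00
The lesser is (b): $14,204.00.

$14,204.00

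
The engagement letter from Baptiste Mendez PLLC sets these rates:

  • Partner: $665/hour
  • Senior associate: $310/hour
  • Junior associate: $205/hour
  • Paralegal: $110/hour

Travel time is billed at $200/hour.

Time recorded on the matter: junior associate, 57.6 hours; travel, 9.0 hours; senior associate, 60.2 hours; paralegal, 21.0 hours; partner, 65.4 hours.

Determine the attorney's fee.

Partner: 65.4 × $665 = $43,491.00
Senior associate: 60.2 × $310 = $18,662.00
Junior associate: 57.6 × $205 = $11,808.00
Paralegal: 21.0 × $110 = $2,310.00
Subtotal: $43,491.00 + $18,662.00 + $11,808.00 + $2,310.00 = $76,271.00
Travel: 9.0 × $200 = $1,800.00
Total: $76,271.00 + $1,800.00 = $78,071.00

$78,071.00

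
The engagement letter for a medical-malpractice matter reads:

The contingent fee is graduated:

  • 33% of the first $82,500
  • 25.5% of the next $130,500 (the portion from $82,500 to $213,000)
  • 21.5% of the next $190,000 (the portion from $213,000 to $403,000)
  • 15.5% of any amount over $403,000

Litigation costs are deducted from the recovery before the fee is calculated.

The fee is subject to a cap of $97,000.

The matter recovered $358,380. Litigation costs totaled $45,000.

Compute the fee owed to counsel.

$82,084.20

Fee base (net of costs): $358,380 − $45,000 = $313,380
First $82,500 at 33% = $27,225.00
Next $130,500 at 25.5% = $33,277.50
Remaining $100,380 at 21.5% = $21,581.70
Fee: $27,225.00 + $33,277.50 + $21,581.70 = $82,084.20
$82,084.20 is under the $97,000 cap.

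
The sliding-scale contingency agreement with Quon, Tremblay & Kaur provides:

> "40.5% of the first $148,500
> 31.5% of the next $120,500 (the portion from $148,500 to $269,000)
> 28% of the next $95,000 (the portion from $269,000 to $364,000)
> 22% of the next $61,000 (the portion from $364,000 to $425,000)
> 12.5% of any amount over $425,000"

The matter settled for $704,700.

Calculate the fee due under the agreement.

$173,082.50

First $148,500 at 40.5% = $60,142.50
Next $120,500 at 31.5% = $37,957.50
Next $95,000 at 28% = $26,600.00
Next $61,000 at 22% = $13,420.00
Remaining $279,700 at 12.5% = $34,962.50
Fee: $60,142.50 + $37,957.50 + $26,600.00 + $13,420.00 + $34,962.50 = $173,082.50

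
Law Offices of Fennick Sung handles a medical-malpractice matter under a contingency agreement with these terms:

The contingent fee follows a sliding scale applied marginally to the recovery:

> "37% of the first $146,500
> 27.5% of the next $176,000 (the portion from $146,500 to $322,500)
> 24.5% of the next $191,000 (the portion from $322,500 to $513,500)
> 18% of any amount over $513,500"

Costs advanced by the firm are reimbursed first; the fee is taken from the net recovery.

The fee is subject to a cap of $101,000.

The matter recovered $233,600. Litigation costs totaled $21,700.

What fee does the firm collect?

$72,190.00

Fee base (net of costs): $233,600 − $21,700 = $211,900
First $146,500 at 37% = $54,205.00
Remaining $65,400 at 27.5% = $17,985.00
Fee: $54,205.00 + $17,985.00 = $72,190.00
$72,190.00 is under the $101,000 cap.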